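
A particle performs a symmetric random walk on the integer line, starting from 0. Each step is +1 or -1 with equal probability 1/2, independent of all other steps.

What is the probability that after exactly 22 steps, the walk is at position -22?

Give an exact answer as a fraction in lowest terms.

Answer: 1/4194304

Derivation:
To reach position -22 after 22 steps: need 0 steps of +1 and 22 of -1.
Favorable paths: C(22,0) = 1
Total paths: 2^22 = 4194304
P = 1/4194304 = 1/4194304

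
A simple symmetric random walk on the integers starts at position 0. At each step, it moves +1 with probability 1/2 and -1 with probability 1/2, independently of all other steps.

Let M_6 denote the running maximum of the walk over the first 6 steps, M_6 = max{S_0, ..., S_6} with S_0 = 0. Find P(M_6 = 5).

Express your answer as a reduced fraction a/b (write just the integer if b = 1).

Let M_6 = max(S_0,...,S_6). Use the reflection principle: for j ≥ 1, #{paths with M_6 ≥ j} = #{S_6 ≥ j} + #{S_6 ≥ j+1}.
By reflection, #{M_6 ≥ 5} = #{S_6 ≥ 5} + #{S_6 ≥ 6} = 1 + 1 = 2.
#{M_6 ≥ 6} = #{S_6 ≥ 6} + #{S_6 ≥ 7} = 1 + 0 = 1.
#{M_6 = 5} = 2 - 1 = 1.
P(M_6 = 5) = 1/64 = 1/64

Answer: 1/64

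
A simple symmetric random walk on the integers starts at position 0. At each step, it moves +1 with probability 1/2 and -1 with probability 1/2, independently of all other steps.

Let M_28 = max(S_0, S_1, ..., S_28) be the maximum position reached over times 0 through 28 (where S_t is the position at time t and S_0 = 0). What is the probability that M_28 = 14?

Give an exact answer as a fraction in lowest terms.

Let M_28 = max(S_0,...,S_28). Use the reflection principle: for j ≥ 1, #{paths with M_28 ≥ j} = #{S_28 ≥ j} + #{S_28 ≥ j+1}.
By reflection, #{M_28 ≥ 14} = #{S_28 ≥ 14} + #{S_28 ≥ 15} = 1683218 + 499178 = 2182396.
#{M_28 ≥ 15} = #{S_28 ≥ 15} + #{S_28 ≥ 16} = 499178 + 499178 = 998356.
#{M_28 = 14} = 2182396 - 998356 = 1184040.
P(M_28 = 14) = 1184040/268435456 = 148005/33554432

Answer: 148005/33554432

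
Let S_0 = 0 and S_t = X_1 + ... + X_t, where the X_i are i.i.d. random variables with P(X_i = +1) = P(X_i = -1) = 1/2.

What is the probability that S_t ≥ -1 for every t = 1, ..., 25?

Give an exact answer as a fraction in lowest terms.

Answer: 1300075/4194304

Derivation:
Let f(t,s) = #length-t paths at position s with S_1..S_t all ≥ -1.
f(t,s) = f(t-1,s-1) + f(t-1,s+1) for s ≥ -1; f(t,s) = 0 for s < -1.
t=0: f(0,0)=1
t=1: f(1,-1)=1 f(1,1)=1
t=2: f(2,0)=2 f(2,2)=1
t=3: f(3,-1)=2 f(3,1)=3 f(3,3)=1
t=4: f(4,0)=5 f(4,2)=4 f(4,4)=1
t=5: f(5,-1)=5 f(5,1)=9 f(5,3)=5 f(5,5)=1
t=6: f(6,0)=14 f(6,2)=14 f(6,4)=6 f(6,6)=1
t=7: f(7,-1)=14 f(7,1)=28 f(7,3)=20 f(7,5)=7 f(7,7)=1
t=8: f(8,0)=42 f(8,2)=48 f(8,4)=27 f(8,6)=8 f(8,8)=1
t=9: f(9,-1)=42 f(9,1)=90 f(9,3)=75 f(9,5)=35 f(9,7)=9 f(9,9)=1
t=10: f(10,0)=132 f(10,2)=165 f(10,4)=110 f(10,6)=44 f(10,8)=10 f(10,10)=1
t=11: f(11,-1)=132 f(11,1)=297 f(11,3)=275 f(11,5)=154 f(11,7)=54 f(11,9)=11 f(11,11)=1
t=12: f(12,0)=429 f(12,2)=572 f(12,4)=429 f(12,6)=208 f(12,8)=65 f(12,10)=12 f(12,12)=1
t=13: f(13,-1)=429 f(13,1)=1001 f(13,3)=1001 f(13,5)=637 f(13,7)=273 f(13,9)=77 f(13,11)=13 f(13,13)=1
t=14: f(14,0)=1430 f(14,2)=2002 f(14,4)=1638 f(14,6)=910 f(14,8)=350 f(14,10)=90 f(14,12)=14 f(14,14)=1
t=15: f(15,-1)=1430 f(15,1)=3432 f(15,3)=3640 f(15,5)=2548 f(15,7)=1260 f(15,9)=440 f(15,11)=104 f(15,13)=15 f(15,15)=1
t=16: f(16,0)=4862 f(16,2)=7072 f(16,4)=6188 f(16,6)=3808 f(16,8)=1700 f(16,10)=544 f(16,12)=119 f(16,14)=16 f(16,16)=1
t=17: f(17,-1)=4862 f(17,1)=11934 f(17,3)=13260 f(17,5)=9996 f(17,7)=5508 f(17,9)=2244 f(17,11)=663 f(17,13)=135 f(17,15)=17 f(17,17)=1
t=18: f(18,0)=16796 f(18,2)=25194 f(18,4)=23256 f(18,6)=15504 f(18,8)=7752 f(18,10)=2907 f(18,12)=798 f(18,14)=152 f(18,16)=18 f(18,18)=1
t=19: f(19,-1)=16796 f(19,1)=41990 f(19,3)=48450 f(19,5)=38760 f(19,7)=23256 f(19,9)=10659 f(19,11)=3705 f(19,13)=950 f(19,15)=170 f(19,17)=19 f(19,19)=1
t=20: f(20,0)=58786 f(20,2)=90440 f(20,4)=87210 f(20,6)=62016 f(20,8)=33915 f(20,10)=14364 f(20,12)=4655 f(20,14)=1120 f(20,16)=189 f(20,18)=20 f(20,20)=1
t=21: f(21,-1)=58786 f(21,1)=149226 f(21,3)=177650 f(21,5)=149226 f(21,7)=95931 f(21,9)=48279 f(21,11)=19019 f(21,13)=5775 f(21,15)=1309 f(21,17)=209 f(21,19)=21 f(21,21)=1
t=22: f(22,0)=208012 f(22,2)=326876 f(22,4)=326876 f(22,6)=245157 f(22,8)=144210 f(22,10)=67298 f(22,12)=24794 f(22,14)=7084 f(22,16)=1518 f(22,18)=230 f(22,20)=22 f(22,22)=1
t=23: f(23,-1)=208012 f(23,1)=534888 f(23,3)=653752 f(23,5)=572033 f(23,7)=389367 f(23,9)=211508 f(23,11)=92092 f(23,13)=31878 f(23,15)=8602 f(23,17)=1748 f(23,19)=252 f(23,21)=23 f(23,23)=1
t=24: f(24,0)=742900 f(24,2)=1188640 f(24,4)=1225785 f(24,6)=961400 f(24,8)=600875 f(24,10)=303600 f(24,12)=123970 f(24,14)=40480 f(24,16)=10350 f(24,18)=2000 f(24,20)=275 f(24,22)=24 f(24,24)=1
t=25: f(25,-1)=742900 f(25,1)=1931540 f(25,3)=2414425 f(25,5)=2187185 f(25,7)=1562275 f(25,9)=904475 f(25,11)=427570 f(25,13)=164450 f(25,15)=50830 f(25,17)=12350 f(25,19)=2275 f(25,21)=299 f(25,23)=25 f(25,25)=1
Σ_s f(25,s) = 10400600
P = 10400600/33554432 = 1300075/4194304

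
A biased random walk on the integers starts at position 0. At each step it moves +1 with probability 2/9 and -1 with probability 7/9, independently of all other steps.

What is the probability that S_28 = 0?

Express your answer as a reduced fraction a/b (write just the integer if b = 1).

To be at 0 after 28 steps: need exactly 14 steps of +1 and 14 of -1.
Number of such sequences: C(28,14) = 40116600
Each has probability (2/9)^14 · (7/9)^14 = 11112006825558016/523347633027360537213511521
P = 40116600 · 11112006825558016/523347633027360537213511521 = 16510219741414100172800/19383245667680019896796723

Answer: 16510219741414100172800/19383245667680019896796723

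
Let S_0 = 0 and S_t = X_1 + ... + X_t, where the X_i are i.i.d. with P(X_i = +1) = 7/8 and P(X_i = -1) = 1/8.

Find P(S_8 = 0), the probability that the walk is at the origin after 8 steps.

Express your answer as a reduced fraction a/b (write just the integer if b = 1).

To be at 0 after 8 steps: need exactly 4 steps of +1 and 4 of -1.
Number of such sequences: C(8,4) = 70
Each has probability (7/8)^4 · (1/8)^4 = 2401/16777216
P = 70 · 2401/16777216 = 84035/8388608

Answer: 84035/8388608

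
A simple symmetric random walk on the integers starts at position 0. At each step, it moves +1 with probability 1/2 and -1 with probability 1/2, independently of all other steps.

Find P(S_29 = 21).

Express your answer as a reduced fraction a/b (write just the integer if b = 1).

Answer: 23751/536870912

Derivation:
To reach position 21 after 29 steps: need 25 steps of +1 and 4 of -1.
Favorable paths: C(29,25) = 23751
Total paths: 2^29 = 536870912
P = 23751/536870912 = 23751/536870912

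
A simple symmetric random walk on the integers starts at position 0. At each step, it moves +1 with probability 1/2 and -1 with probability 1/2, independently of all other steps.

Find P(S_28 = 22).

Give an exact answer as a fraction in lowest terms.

Answer: 819/67108864

Derivation:
To reach position 22 after 28 steps: need 25 steps of +1 and 3 of -1.
Favorable paths: C(28,25) = 3276
Total paths: 2^28 = 268435456
P = 3276/268435456 = 819/67108864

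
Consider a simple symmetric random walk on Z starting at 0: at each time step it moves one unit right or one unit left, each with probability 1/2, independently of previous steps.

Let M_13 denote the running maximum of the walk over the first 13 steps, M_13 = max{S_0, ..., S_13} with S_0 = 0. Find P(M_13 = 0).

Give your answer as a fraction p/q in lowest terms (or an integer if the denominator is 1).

Let M_13 = max(S_0,...,S_13). Use the reflection principle: for j ≥ 1, #{paths with M_13 ≥ j} = #{S_13 ≥ j} + #{S_13 ≥ j+1}.
P(M_13 ≥ 0) = 1 since S_0 = 0, so #{M_13 ≥ 0} = 8192.
#{M_13 ≥ 1} = #{S_13 ≥ 1} + #{S_13 ≥ 2} = 4096 + 2380 = 6476.
#{M_13 = 0} = 8192 - 6476 = 1716.
P(M_13 = 0) = 1716/8192 = 429/2048

Answer: 429/2048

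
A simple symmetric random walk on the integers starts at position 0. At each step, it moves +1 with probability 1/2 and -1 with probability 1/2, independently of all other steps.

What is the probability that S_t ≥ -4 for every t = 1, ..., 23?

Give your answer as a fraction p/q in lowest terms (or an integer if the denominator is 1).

Let f(t,s) = #length-t paths at position s with S_1..S_t all ≥ -4.
f(t,s) = f(t-1,s-1) + f(t-1,s+1) for s ≥ -4; f(t,s) = 0 for s < -4.
t=0: f(0,0)=1
t=1: f(1,-1)=1 f(1,1)=1
t=2: f(2,-2)=1 f(2,0)=2 f(2,2)=1
t=3: f(3,-3)=1 f(3,-1)=3 f(3,1)=3 f(3,3)=1
t=4: f(4,-4)=1 f(4,-2)=4 f(4,0)=6 f(4,2)=4 f(4,4)=1
t=5: f(5,-3)=5 f(5,-1)=10 f(5,1)=10 f(5,3)=5 f(5,5)=1
t=6: f(6,-4)=5 f(6,-2)=15 f(6,0)=20 f(6,2)=15 f(6,4)=6 f(6,6)=1
t=7: f(7,-3)=20 f(7,-1)=35 f(7,1)=35 f(7,3)=21 f(7,5)=7 f(7,7)=1
t=8: f(8,-4)=20 f(8,-2)=55 f(8,0)=70 f(8,2)=56 f(8,4)=28 f(8,6)=8 f(8,8)=1
t=9: f(9,-3)=75 f(9,-1)=125 f(9,1)=126 f(9,3)=84 f(9,5)=36 f(9,7)=9 f(9,9)=1
t=10: f(10,-4)=75 f(10,-2)=200 f(10,0)=251 f(10,2)=210 f(10,4)=120 f(10,6)=45 f(10,8)=10 f(10,10)=1
t=11: f(11,-3)=275 f(11,-1)=451 f(11,1)=461 f(11,3)=330 f(11,5)=165 f(11,7)=55 f(11,9)=11 f(11,11)=1
t=12: f(12,-4)=275 f(12,-2)=726 f(12,0)=912 f(12,2)=791 f(12,4)=495 f(12,6)=220 f(12,8)=66 f(12,10)=12 f(12,12)=1
t=13: f(13,-3)=1001 f(13,-1)=1638 f(13,1)=1703 f(13,3)=1286 f(13,5)=715 f(13,7)=286 f(13,9)=78 f(13,11)=13 f(13,13)=1
t=14: f(14,-4)=1001 f(14,-2)=2639 f(14,0)=3341 f(14,2)=2989 f(14,4)=2001 f(14,6)=1001 f(14,8)=364 f(14,10)=91 f(14,12)=14 f(14,14)=1
t=15: f(15,-3)=3640 f(15,-1)=5980 f(15,1)=6330 f(15,3)=4990 f(15,5)=3002 f(15,7)=1365 f(15,9)=455 f(15,11)=105 f(15,13)=15 f(15,15)=1
t=16: f(16,-4)=3640 f(16,-2)=9620 f(16,0)=12310 f(16,2)=11320 f(16,4)=7992 f(16,6)=4367 f(16,8)=1820 f(16,10)=560 f(16,12)=120 f(16,14)=16 f(16,16)=1
t=17: f(17,-3)=13260 f(17,-1)=21930 f(17,1)=23630 f(17,3)=19312 f(17,5)=12359 f(17,7)=6187 f(17,9)=2380 f(17,11)=680 f(17,13)=136 f(17,15)=17 f(17,17)=1
t=18: f(18,-4)=13260 f(18,-2)=35190 f(18,0)=45560 f(18,2)=42942 f(18,4)=31671 f(18,6)=18546 f(18,8)=8567 f(18,10)=3060 f(18,12)=816 f(18,14)=153 f(18,16)=18 f(18,18)=1
t=19: f(19,-3)=48450 f(19,-1)=80750 f(19,1)=88502 f(19,3)=74613 f(19,5)=50217 f(19,7)=27113 f(19,9)=11627 f(19,11)=3876 f(19,13)=969 f(19,15)=171 f(19,17)=19 f(19,19)=1
t=20: f(20,-4)=48450 f(20,-2)=129200 f(20,0)=169252 f(20,2)=163115 f(20,4)=124830 f(20,6)=77330 f(20,8)=38740 f(20,10)=15503 f(20,12)=4845 f(20,14)=1140 f(20,16)=190 f(20,18)=20 f(20,20)=1
t=21: f(21,-3)=177650 f(21,-1)=298452 f(21,1)=332367 f(21,3)=287945 f(21,5)=202160 f(21,7)=116070 f(21,9)=54243 f(21,11)=20348 f(21,13)=5985 f(21,15)=1330 f(21,17)=210 f(21,19)=21 f(21,21)=1
t=22: f(22,-4)=177650 f(22,-2)=476102 f(22,0)=630819 f(22,2)=620312 f(22,4)=490105 f(22,6)=318230 f(22,8)=170313 f(22,10)=74591 f(22,12)=26333 f(22,14)=7315 f(22,16)=1540 f(22,18)=231 f(22,20)=22 f(22,22)=1
t=23: f(23,-3)=653752 f(23,-1)=1106921 f(23,1)=1251131 f(23,3)=1110417 f(23,5)=808335 f(23,7)=488543 f(23,9)=244904 f(23,11)=100924 f(23,13)=33648 f(23,15)=8855 f(23,17)=1771 f(23,19)=253 f(23,21)=23 f(23,23)=1
Σ_s f(23,s) = 5809478
P = 5809478/8388608 = 2904739/4194304

Answer: 2904739/4194304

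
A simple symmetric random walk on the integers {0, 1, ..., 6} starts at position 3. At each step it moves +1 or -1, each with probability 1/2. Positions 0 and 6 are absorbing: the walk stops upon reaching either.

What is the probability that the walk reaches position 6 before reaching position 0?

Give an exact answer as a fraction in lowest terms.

Answer: 1/2

Derivation:
Symmetric walk (p = 1/2): the harmonic-function argument gives P(hit 6 before 0 | start at 3) = a/N.
P = 3/6 = 1/2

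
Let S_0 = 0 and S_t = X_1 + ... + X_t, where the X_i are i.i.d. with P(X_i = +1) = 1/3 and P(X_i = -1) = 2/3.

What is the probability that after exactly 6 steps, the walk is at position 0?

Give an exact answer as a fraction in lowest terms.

Answer: 160/729

Derivation:
To be at 0 after 6 steps: need exactly 3 steps of +1 and 3 of -1.
Number of such sequences: C(6,3) = 20
Each has probability (1/3)^3 · (2/3)^3 = 8/729
P = 20 · 8/729 = 160/729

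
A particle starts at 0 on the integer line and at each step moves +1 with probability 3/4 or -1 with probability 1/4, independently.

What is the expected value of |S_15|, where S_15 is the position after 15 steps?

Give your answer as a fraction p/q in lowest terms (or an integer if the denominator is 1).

S_15 takes values m ≡ 1 (mod 2) with |m| ≤ 15; P(S_15=m) = C(15,(15+m)/2) · (3/4)^((15+m)/2) · (1/4)^((15-m)/2).
Distribution: P(S=-15)=1/1073741824, P(S=-13)=45/1073741824, P(S=-11)=945/1073741824, P(S=-9)=12285/1073741824, P(S=-7)=110565/1073741824, P(S=-5)=729729/1073741824, P(S=-3)=3648645/1073741824, P(S=-1)=14073345/1073741824, P(S=1)=42220035/1073741824, P(S=3)=98513415/1073741824, P(S=5)=177324147/1073741824, P(S=7)=241805655/1073741824, P(S=9)=241805655/1073741824, P(S=11)=167403915/1073741824, P(S=13)=71744535/1073741824, P(S=15)=14348907/1073741824
E[|S_15|] = Σ_m |m|·P(S_15=m) = 253505955/33554432

Answer: 253505955/33554432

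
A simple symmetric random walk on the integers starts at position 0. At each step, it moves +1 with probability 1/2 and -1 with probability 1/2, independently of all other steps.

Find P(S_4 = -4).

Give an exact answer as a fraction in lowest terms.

To reach position -4 after 4 steps: need 0 steps of +1 and 4 of -1.
Favorable paths: C(4,0) = 1
Total paths: 2^4 = 16
P = 1/16 = 1/16

Answer: 1/16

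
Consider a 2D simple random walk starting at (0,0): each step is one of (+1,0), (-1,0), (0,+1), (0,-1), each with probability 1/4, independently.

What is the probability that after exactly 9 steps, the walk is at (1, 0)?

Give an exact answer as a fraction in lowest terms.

Let h be the number of horizontal steps (so 9-h are vertical). To end at (1,0) need (h+1)/2 right-steps and ((9-h)+0)/2 up-steps.
Sum over h with 1 ≤ h ≤ 9, h ≡ 1 (mod 2), 9-h ≡ 0 (mod 2):
h=1: C(9,1)·C(1,1)·C(8,4) = 9·1·70 = 630
h=3: C(9,3)·C(3,2)·C(6,3) = 84·3·20 = 5040
h=5: C(9,5)·C(5,3)·C(4,2) = 126·10·6 = 7560
h=7: C(9,7)·C(7,4)·C(2,1) = 36·35·2 = 2520
h=9: C(9,9)·C(9,5)·C(0,0) = 1·126·1 = 126
Total favorable: 15876
Total paths: 4^9 = 262144
P = 15876/262144 = 3969/65536

Answer: 3969/65536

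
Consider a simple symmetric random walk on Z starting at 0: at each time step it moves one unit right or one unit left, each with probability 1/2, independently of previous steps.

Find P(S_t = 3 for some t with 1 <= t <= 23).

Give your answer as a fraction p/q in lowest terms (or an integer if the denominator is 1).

Answer: 2270193/4194304

Derivation:
Count via complement. Let g(t,s) = #length-t paths at position s with S_1..S_t all ≠ 3.
g(t,s) = g(t-1,s-1) + g(t-1,s+1) for s ≠ 3; g(t,3) = 0.
t=0: g(0,0)=1
t=1: g(1,-1)=1 g(1,1)=1
t=2: g(2,-2)=1 g(2,0)=2 g(2,2)=1
t=3: g(3,-3)=1 g(3,-1)=3 g(3,1)=3
t=4: g(4,-4)=1 g(4,-2)=4 g(4,0)=6 g(4,2)=3
t=5: g(5,-5)=1 g(5,-3)=5 g(5,-1)=10 g(5,1)=9
t=6: g(6,-6)=1 g(6,-4)=6 g(6,-2)=15 g(6,0)=19 g(6,2)=9
t=7: g(7,-7)=1 g(7,-5)=7 g(7,-3)=21 g(7,-1)=34 g(7,1)=28
t=8: g(8,-8)=1 g(8,-6)=8 g(8,-4)=28 g(8,-2)=55 g(8,0)=62 g(8,2)=28
t=9: g(9,-9)=1 g(9,-7)=9 g(9,-5)=36 g(9,-3)=83 g(9,-1)=117 g(9,1)=90
t=10: g(10,-10)=1 g(10,-8)=10 g(10,-6)=45 g(10,-4)=119 g(10,-2)=200 g(10,0)=207 g(10,2)=90
t=11: g(11,-11)=1 g(11,-9)=11 g(11,-7)=55 g(11,-5)=164 g(11,-3)=319 g(11,-1)=407 g(11,1)=297
t=12: g(12,-12)=1 g(12,-10)=12 g(12,-8)=66 g(12,-6)=219 g(12,-4)=483 g(12,-2)=726 g(12,0)=704 g(12,2)=297
t=13: g(13,-13)=1 g(13,-11)=13 g(13,-9)=78 g(13,-7)=285 g(13,-5)=702 g(13,-3)=1209 g(13,-1)=1430 g(13,1)=1001
t=14: g(14,-14)=1 g(14,-12)=14 g(14,-10)=91 g(14,-8)=363 g(14,-6)=987 g(14,-4)=1911 g(14,-2)=2639 g(14,0)=2431 g(14,2)=1001
t=15: g(15,-15)=1 g(15,-13)=15 g(15,-11)=105 g(15,-9)=454 g(15,-7)=1350 g(15,-5)=2898 g(15,-3)=4550 g(15,-1)=5070 g(15,1)=3432
t=16: g(16,-16)=1 g(16,-14)=16 g(16,-12)=120 g(16,-10)=559 g(16,-8)=1804 g(16,-6)=4248 g(16,-4)=7448 g(16,-2)=9620 g(16,0)=8502 g(16,2)=3432
t=17: g(17,-17)=1 g(17,-15)=17 g(17,-13)=136 g(17,-11)=679 g(17,-9)=2363 g(17,-7)=6052 g(17,-5)=11696 g(17,-3)=17068 g(17,-1)=18122 g(17,1)=11934
t=18: g(18,-18)=1 g(18,-16)=18 g(18,-14)=153 g(18,-12)=815 g(18,-10)=3042 g(18,-8)=8415 g(18,-6)=17748 g(18,-4)=28764 g(18,-2)=35190 g(18,0)=30056 g(18,2)=11934
t=19: g(19,-19)=1 g(19,-17)=19 g(19,-15)=171 g(19,-13)=968 g(19,-11)=3857 g(19,-9)=11457 g(19,-7)=26163 g(19,-5)=46512 g(19,-3)=63954 g(19,-1)=65246 g(19,1)=41990
t=20: g(20,-20)=1 g(20,-18)=20 g(20,-16)=190 g(20,-14)=1139 g(20,-12)=4825 g(20,-10)=15314 g(20,-8)=37620 g(20,-6)=72675 g(20,-4)=110466 g(20,-2)=129200 g(20,0)=107236 g(20,2)=41990
t=21: g(21,-21)=1 g(21,-19)=21 g(21,-17)=210 g(21,-15)=1329 g(21,-13)=5964 g(21,-11)=20139 g(21,-9)=52934 g(21,-7)=110295 g(21,-5)=183141 g(21,-3)=239666 g(21,-1)=236436 g(21,1)=149226
t=22: g(22,-22)=1 g(22,-20)=22 g(22,-18)=231 g(22,-16)=1539 g(22,-14)=7293 g(22,-12)=26103 g(22,-10)=73073 g(22,-8)=163229 g(22,-6)=293436 g(22,-4)=422807 g(22,-2)=476102 g(22,0)=385662 g(22,2)=149226
t=23: g(23,-23)=1 g(23,-21)=23 g(23,-19)=253 g(23,-17)=1770 g(23,-15)=8832 g(23,-13)=33396 g(23,-11)=99176 g(23,-9)=236302 g(23,-7)=456665 g(23,-5)=716243 g(23,-3)=898909 g(23,-1)=861764 g(23,1)=534888
Paths never hitting 3: Σ_s g(23,s) = 3848222
Paths hitting 3: 2^23 - 3848222 = 4540386
P = 4540386/8388608 = 2270193/4194304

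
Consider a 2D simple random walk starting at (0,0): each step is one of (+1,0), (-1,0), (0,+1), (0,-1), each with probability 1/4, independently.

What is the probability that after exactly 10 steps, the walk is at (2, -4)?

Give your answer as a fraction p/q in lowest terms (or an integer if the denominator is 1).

Answer: 4725/524288

Derivation:
Let h be the number of horizontal steps (so 10-h are vertical). To end at (2,-4) need (h+2)/2 right-steps and ((10-h)-4)/2 up-steps.
Sum over h with 2 ≤ h ≤ 6, h ≡ 0 (mod 2), 10-h ≡ 0 (mod 2):
h=2: C(10,2)·C(2,2)·C(8,2) = 45·1·28 = 1260
h=4: C(10,4)·C(4,3)·C(6,1) = 210·4·6 = 5040
h=6: C(10,6)·C(6,4)·C(4,0) = 210·15·1 = 3150
Total favorable: 9450
Total paths: 4^10 = 1048576
P = 9450/1048576 = 4725/524288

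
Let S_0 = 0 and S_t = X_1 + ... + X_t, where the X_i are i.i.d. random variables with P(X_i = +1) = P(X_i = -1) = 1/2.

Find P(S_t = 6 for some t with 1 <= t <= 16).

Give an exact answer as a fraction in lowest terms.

Count via complement. Let g(t,s) = #length-t paths at position s with S_1..S_t all ≠ 6.
g(t,s) = g(t-1,s-1) + g(t-1,s+1) for s ≠ 6; g(t,6) = 0.
t=0: g(0,0)=1
t=1: g(1,-1)=1 g(1,1)=1
t=2: g(2,-2)=1 g(2,0)=2 g(2,2)=1
t=3: g(3,-3)=1 g(3,-1)=3 g(3,1)=3 g(3,3)=1
t=4: g(4,-4)=1 g(4,-2)=4 g(4,0)=6 g(4,2)=4 g(4,4)=1
t=5: g(5,-5)=1 g(5,-3)=5 g(5,-1)=10 g(5,1)=10 g(5,3)=5 g(5,5)=1
t=6: g(6,-6)=1 g(6,-4)=6 g(6,-2)=15 g(6,0)=20 g(6,2)=15 g(6,4)=6
t=7: g(7,-7)=1 g(7,-5)=7 g(7,-3)=21 g(7,-1)=35 g(7,1)=35 g(7,3)=21 g(7,5)=6
t=8: g(8,-8)=1 g(8,-6)=8 g(8,-4)=28 g(8,-2)=56 g(8,0)=70 g(8,2)=56 g(8,4)=27
t=9: g(9,-9)=1 g(9,-7)=9 g(9,-5)=36 g(9,-3)=84 g(9,-1)=126 g(9,1)=126 g(9,3)=83 g(9,5)=27
t=10: g(10,-10)=1 g(10,-8)=10 g(10,-6)=45 g(10,-4)=120 g(10,-2)=210 g(10,0)=252 g(10,2)=209 g(10,4)=110
t=11: g(11,-11)=1 g(11,-9)=11 g(11,-7)=55 g(11,-5)=165 g(11,-3)=330 g(11,-1)=462 g(11,1)=461 g(11,3)=319 g(11,5)=110
t=12: g(12,-12)=1 g(12,-10)=12 g(12,-8)=66 g(12,-6)=220 g(12,-4)=495 g(12,-2)=792 g(12,0)=923 g(12,2)=780 g(12,4)=429
t=13: g(13,-13)=1 g(13,-11)=13 g(13,-9)=78 g(13,-7)=286 g(13,-5)=715 g(13,-3)=1287 g(13,-1)=1715 g(13,1)=1703 g(13,3)=1209 g(13,5)=429
t=14: g(14,-14)=1 g(14,-12)=14 g(14,-10)=91 g(14,-8)=364 g(14,-6)=1001 g(14,-4)=2002 g(14,-2)=3002 g(14,0)=3418 g(14,2)=2912 g(14,4)=1638
t=15: g(15,-15)=1 g(15,-13)=15 g(15,-11)=105 g(15,-9)=455 g(15,-7)=1365 g(15,-5)=3003 g(15,-3)=5004 g(15,-1)=6420 g(15,1)=6330 g(15,3)=4550 g(15,5)=1638
t=16: g(16,-16)=1 g(16,-14)=16 g(16,-12)=120 g(16,-10)=560 g(16,-8)=1820 g(16,-6)=4368 g(16,-4)=8007 g(16,-2)=11424 g(16,0)=12750 g(16,2)=10880 g(16,4)=6188
Paths never hitting 6: Σ_s g(16,s) = 56134
Paths hitting 6: 2^16 - 56134 = 9402
P = 9402/65536 = 4701/32768

Answer: 4701/32768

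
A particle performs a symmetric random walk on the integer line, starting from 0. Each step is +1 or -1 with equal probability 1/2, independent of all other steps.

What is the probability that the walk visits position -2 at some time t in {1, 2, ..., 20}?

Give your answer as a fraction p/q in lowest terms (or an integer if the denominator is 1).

Answer: 173965/262144

Derivation:
Count via complement. Let g(t,s) = #length-t paths at position s with S_1..S_t all ≠ -2.
g(t,s) = g(t-1,s-1) + g(t-1,s+1) for s ≠ -2; g(t,-2) = 0.
t=0: g(0,0)=1
t=1: g(1,-1)=1 g(1,1)=1
t=2: g(2,0)=2 g(2,2)=1
t=3: g(3,-1)=2 g(3,1)=3 g(3,3)=1
t=4: g(4,0)=5 g(4,2)=4 g(4,4)=1
t=5: g(5,-1)=5 g(5,1)=9 g(5,3)=5 g(5,5)=1
t=6: g(6,0)=14 g(6,2)=14 g(6,4)=6 g(6,6)=1
t=7: g(7,-1)=14 g(7,1)=28 g(7,3)=20 g(7,5)=7 g(7,7)=1
t=8: g(8,0)=42 g(8,2)=48 g(8,4)=27 g(8,6)=8 g(8,8)=1
t=9: g(9,-1)=42 g(9,1)=90 g(9,3)=75 g(9,5)=35 g(9,7)=9 g(9,9)=1
t=10: g(10,0)=132 g(10,2)=165 g(10,4)=110 g(10,6)=44 g(10,8)=10 g(10,10)=1
t=11: g(11,-1)=132 g(11,1)=297 g(11,3)=275 g(11,5)=154 g(11,7)=54 g(11,9)=11 g(11,11)=1
t=12: g(12,0)=429 g(12,2)=572 g(12,4)=429 g(12,6)=208 g(12,8)=65 g(12,10)=12 g(12,12)=1
t=13: g(13,-1)=429 g(13,1)=1001 g(13,3)=1001 g(13,5)=637 g(13,7)=273 g(13,9)=77 g(13,11)=13 g(13,13)=1
t=14: g(14,0)=1430 g(14,2)=2002 g(14,4)=1638 g(14,6)=910 g(14,8)=350 g(14,10)=90 g(14,12)=14 g(14,14)=1
t=15: g(15,-1)=1430 g(15,1)=3432 g(15,3)=3640 g(15,5)=2548 g(15,7)=1260 g(15,9)=440 g(15,11)=104 g(15,13)=15 g(15,15)=1
t=16: g(16,0)=4862 g(16,2)=7072 g(16,4)=6188 g(16,6)=3808 g(16,8)=1700 g(16,10)=544 g(16,12)=119 g(16,14)=16 g(16,16)=1
t=17: g(17,-1)=4862 g(17,1)=11934 g(17,3)=13260 g(17,5)=9996 g(17,7)=5508 g(17,9)=2244 g(17,11)=663 g(17,13)=135 g(17,15)=17 g(17,17)=1
t=18: g(18,0)=16796 g(18,2)=25194 g(18,4)=23256 g(18,6)=15504 g(18,8)=7752 g(18,10)=2907 g(18,12)=798 g(18,14)=152 g(18,16)=18 g(18,18)=1
t=19: g(19,-1)=16796 g(19,1)=41990 g(19,3)=48450 g(19,5)=38760 g(19,7)=23256 g(19,9)=10659 g(19,11)=3705 g(19,13)=950 g(19,15)=170 g(19,17)=19 g(19,19)=1
t=20: g(20,0)=58786 g(20,2)=90440 g(20,4)=87210 g(20,6)=62016 g(20,8)=33915 g(20,10)=14364 g(20,12)=4655 g(20,14)=1120 g(20,16)=189 g(20,18)=20 g(20,20)=1
Paths never hitting -2: Σ_s g(20,s) = 352716
Paths hitting -2: 2^20 - 352716 = 695860
P = 695860/1048576 = 173965/262144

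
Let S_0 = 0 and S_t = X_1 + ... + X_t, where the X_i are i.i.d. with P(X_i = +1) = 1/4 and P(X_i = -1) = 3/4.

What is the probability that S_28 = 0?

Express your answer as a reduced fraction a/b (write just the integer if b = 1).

To be at 0 after 28 steps: need exactly 14 steps of +1 and 14 of -1.
Number of such sequences: C(28,14) = 40116600
Each has probability (1/4)^14 · (3/4)^14 = 4782969/72057594037927936
P = 40116600 · 4782969/72057594037927936 = 23984556773175/9007199254740992

Answer: 23984556773175/9007199254740992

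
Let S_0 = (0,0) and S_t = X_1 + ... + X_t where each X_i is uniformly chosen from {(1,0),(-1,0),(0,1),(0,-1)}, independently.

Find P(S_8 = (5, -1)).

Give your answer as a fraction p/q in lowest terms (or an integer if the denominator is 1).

Let h be the number of horizontal steps (so 8-h are vertical). To end at (5,-1) need (h+5)/2 right-steps and ((8-h)-1)/2 up-steps.
Sum over h with 5 ≤ h ≤ 7, h ≡ 1 (mod 2), 8-h ≡ 1 (mod 2):
h=5: C(8,5)·C(5,5)·C(3,1) = 56·1·3 = 168
h=7: C(8,7)·C(7,6)·C(1,0) = 8·7·1 = 56
Total favorable: 224
Total paths: 4^8 = 65536
P = 224/65536 = 7/2048

Answer: 7/2048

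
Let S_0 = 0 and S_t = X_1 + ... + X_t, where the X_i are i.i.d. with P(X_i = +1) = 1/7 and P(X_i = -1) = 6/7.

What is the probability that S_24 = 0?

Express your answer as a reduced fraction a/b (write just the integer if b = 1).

To be at 0 after 24 steps: need exactly 12 steps of +1 and 12 of -1.
Number of such sequences: C(24,12) = 2704156
Each has probability (1/7)^12 · (6/7)^12 = 2176782336/191581231380566414401
P = 2704156 · 2176782336/191581231380566414401 = 840908430655488/27368747340080916343

Answer: 840908430655488/27368747340080916343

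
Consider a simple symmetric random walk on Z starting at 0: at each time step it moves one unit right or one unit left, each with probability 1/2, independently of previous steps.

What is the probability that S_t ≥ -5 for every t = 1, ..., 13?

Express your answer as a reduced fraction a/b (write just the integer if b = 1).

Let f(t,s) = #length-t paths at position s with S_1..S_t all ≥ -5.
f(t,s) = f(t-1,s-1) + f(t-1,s+1) for s ≥ -5; f(t,s) = 0 for s < -5.
t=0: f(0,0)=1
t=1: f(1,-1)=1 f(1,1)=1
t=2: f(2,-2)=1 f(2,0)=2 f(2,2)=1
t=3: f(3,-3)=1 f(3,-1)=3 f(3,1)=3 f(3,3)=1
t=4: f(4,-4)=1 f(4,-2)=4 f(4,0)=6 f(4,2)=4 f(4,4)=1
t=5: f(5,-5)=1 f(5,-3)=5 f(5,-1)=10 f(5,1)=10 f(5,3)=5 f(5,5)=1
t=6: f(6,-4)=6 f(6,-2)=15 f(6,0)=20 f(6,2)=15 f(6,4)=6 f(6,6)=1
t=7: f(7,-5)=6 f(7,-3)=21 f(7,-1)=35 f(7,1)=35 f(7,3)=21 f(7,5)=7 f(7,7)=1
t=8: f(8,-4)=27 f(8,-2)=56 f(8,0)=70 f(8,2)=56 f(8,4)=28 f(8,6)=8 f(8,8)=1
t=9: f(9,-5)=27 f(9,-3)=83 f(9,-1)=126 f(9,1)=126 f(9,3)=84 f(9,5)=36 f(9,7)=9 f(9,9)=1
t=10: f(10,-4)=110 f(10,-2)=209 f(10,0)=252 f(10,2)=210 f(10,4)=120 f(10,6)=45 f(10,8)=10 f(10,10)=1
t=11: f(11,-5)=110 f(11,-3)=319 f(11,-1)=461 f(11,1)=462 f(11,3)=330 f(11,5)=165 f(11,7)=55 f(11,9)=11 f(11,11)=1
t=12: f(12,-4)=429 f(12,-2)=780 f(12,0)=923 f(12,2)=792 f(12,4)=495 f(12,6)=220 f(12,8)=66 f(12,10)=12 f(12,12)=1
t=13: f(13,-5)=429 f(13,-3)=1209 f(13,-1)=1703 f(13,1)=1715 f(13,3)=1287 f(13,5)=715 f(13,7)=286 f(13,9)=78 f(13,11)=13 f(13,13)=1
Σ_s f(13,s) = 7436
P = 7436/8192 = 1859/2048

Answer: 1859/2048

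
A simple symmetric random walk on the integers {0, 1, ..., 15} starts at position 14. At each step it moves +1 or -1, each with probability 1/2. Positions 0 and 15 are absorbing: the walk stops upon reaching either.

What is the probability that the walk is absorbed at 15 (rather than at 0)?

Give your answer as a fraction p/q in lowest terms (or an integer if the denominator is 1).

Symmetric walk (p = 1/2): the harmonic-function argument gives P(hit 15 before 0 | start at 14) = a/N.
P = 14/15 = 14/15

Answer: 14/15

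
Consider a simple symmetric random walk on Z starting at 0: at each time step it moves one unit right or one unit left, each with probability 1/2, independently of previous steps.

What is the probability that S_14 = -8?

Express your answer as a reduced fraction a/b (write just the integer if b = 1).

Answer: 91/4096

Derivation:
To reach position -8 after 14 steps: need 3 steps of +1 and 11 of -1.
Favorable paths: C(14,3) = 364
Total paths: 2^14 = 16384
P = 364/16384 = 91/4096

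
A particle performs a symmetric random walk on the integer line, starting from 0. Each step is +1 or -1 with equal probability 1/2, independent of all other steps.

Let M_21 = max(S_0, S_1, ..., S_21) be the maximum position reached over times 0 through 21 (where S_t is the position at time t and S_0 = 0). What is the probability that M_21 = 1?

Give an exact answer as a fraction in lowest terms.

Let M_21 = max(S_0,...,S_21). Use the reflection principle: for j ≥ 1, #{paths with M_21 ≥ j} = #{S_21 ≥ j} + #{S_21 ≥ j+1}.
By reflection, #{M_21 ≥ 1} = #{S_21 ≥ 1} + #{S_21 ≥ 2} = 1048576 + 695860 = 1744436.
#{M_21 ≥ 2} = #{S_21 ≥ 2} + #{S_21 ≥ 3} = 695860 + 695860 = 1391720.
#{M_21 = 1} = 1744436 - 1391720 = 352716.
P(M_21 = 1) = 352716/2097152 = 88179/524288

Answer: 88179/524288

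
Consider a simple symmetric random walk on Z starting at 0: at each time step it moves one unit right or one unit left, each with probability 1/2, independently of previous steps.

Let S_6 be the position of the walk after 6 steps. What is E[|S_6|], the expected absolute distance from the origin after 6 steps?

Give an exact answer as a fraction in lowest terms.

Answer: 15/8

Derivation:
S_6 takes values m ≡ 0 (mod 2) with |m| ≤ 6; P(S_6=m) = C(6,(6+m)/2)/2^6.
Total paths: 2^6 = 64
Distribution: P(S=-6)=1/64, P(S=-4)=6/64, P(S=-2)=15/64, P(S=0)=20/64, P(S=2)=15/64, P(S=4)=6/64, P(S=6)=1/64
E[|S_6|] = Σ_m |m|·P(S_6=m) = 120/64 = 15/8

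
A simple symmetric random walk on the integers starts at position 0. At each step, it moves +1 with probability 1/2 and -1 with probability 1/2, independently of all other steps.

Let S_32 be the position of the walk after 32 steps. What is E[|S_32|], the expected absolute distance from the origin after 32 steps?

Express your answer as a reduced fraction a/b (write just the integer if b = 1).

S_32 takes values m ≡ 0 (mod 2) with |m| ≤ 32; P(S_32=m) = C(32,(32+m)/2)/2^32.
Total paths: 2^32 = 4294967296
Distribution: P(S=-32)=1/4294967296, P(S=-30)=32/4294967296, P(S=-28)=496/4294967296, P(S=-26)=4960/4294967296, P(S=-24)=35960/4294967296, P(S=-22)=201376/4294967296, P(S=-20)=906192/4294967296, P(S=-18)=3365856/4294967296, P(S=-16)=10518300/4294967296, P(S=-14)=28048800/4294967296, P(S=-12)=64512240/4294967296, P(S=-10)=129024480/4294967296, P(S=-8)=225792840/4294967296, P(S=-6)=347373600/4294967296, P(S=-4)=471435600/4294967296, P(S=-2)=565722720/4294967296, P(S=0)=601080390/4294967296, P(S=2)=565722720/4294967296, P(S=4)=471435600/4294967296, P(S=6)=347373600/4294967296, P(S=8)=225792840/4294967296, P(S=10)=129024480/4294967296, P(S=12)=64512240/4294967296, P(S=14)=28048800/4294967296, P(S=16)=10518300/4294967296, P(S=18)=3365856/4294967296, P(S=20)=906192/4294967296, P(S=22)=201376/4294967296, P(S=24)=35960/4294967296, P(S=26)=4960/4294967296, P(S=28)=496/4294967296, P(S=30)=32/4294967296, P(S=32)=1/4294967296
E[|S_32|] = Σ_m |m|·P(S_32=m) = 19234572480/4294967296 = 300540195/67108864

Answer: 300540195/67108864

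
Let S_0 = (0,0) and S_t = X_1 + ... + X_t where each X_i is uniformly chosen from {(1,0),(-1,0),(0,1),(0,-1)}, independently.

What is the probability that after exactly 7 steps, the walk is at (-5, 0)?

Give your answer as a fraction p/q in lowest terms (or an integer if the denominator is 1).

Let h be the number of horizontal steps (so 7-h are vertical). To end at (-5,0) need (h-5)/2 right-steps and ((7-h)+0)/2 up-steps.
Sum over h with 5 ≤ h ≤ 7, h ≡ 1 (mod 2), 7-h ≡ 0 (mod 2):
h=5: C(7,5)·C(5,0)·C(2,1) = 21·1·2 = 42
h=7: C(7,7)·C(7,1)·C(0,0) = 1·7·1 = 7
Total favorable: 49
Total paths: 4^7 = 16384
P = 49/16384 = 49/16384

Answer: 49/16384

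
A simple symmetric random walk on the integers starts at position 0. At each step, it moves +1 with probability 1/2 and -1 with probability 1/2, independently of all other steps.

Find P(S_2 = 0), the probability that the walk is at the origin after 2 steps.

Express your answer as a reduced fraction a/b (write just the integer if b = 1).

To return to 0 after 2 steps: need exactly 1 step of +1 and 1 of -1.
Favorable paths: C(2,1) = 2
Total paths: 2^2 = 4
P = 2/4 = 1/2

Answer: 1/2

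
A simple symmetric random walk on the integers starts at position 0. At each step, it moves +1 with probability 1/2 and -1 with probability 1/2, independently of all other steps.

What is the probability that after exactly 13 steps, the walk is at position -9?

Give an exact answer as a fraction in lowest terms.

Answer: 39/4096

Derivation:
To reach position -9 after 13 steps: need 2 steps of +1 and 11 of -1.
Favorable paths: C(13,2) = 78
Total paths: 2^13 = 8192
P = 78/8192 = 39/4096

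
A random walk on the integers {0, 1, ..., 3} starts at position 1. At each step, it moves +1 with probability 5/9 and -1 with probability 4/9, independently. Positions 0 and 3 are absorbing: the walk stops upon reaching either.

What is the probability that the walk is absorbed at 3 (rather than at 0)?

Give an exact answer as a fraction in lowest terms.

Biased walk: p = 5/9, q = 4/9, r = q/p = 4/5
Gambler's ruin: P(hit 3 before 0 | start at 1) = (1 - r^a)/(1 - r^N)
r^1 = 4/5; r^3 = 64/125
P = (1 - 4/5) / (1 - 64/125) = 1/5 / 61/125 = 25/61

Answer: 25/61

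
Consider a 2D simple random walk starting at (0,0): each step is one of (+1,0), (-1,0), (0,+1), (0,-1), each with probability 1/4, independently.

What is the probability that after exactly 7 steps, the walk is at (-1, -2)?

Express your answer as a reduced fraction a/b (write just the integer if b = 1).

Let h be the number of horizontal steps (so 7-h are vertical). To end at (-1,-2) need (h-1)/2 right-steps and ((7-h)-2)/2 up-steps.
Sum over h with 1 ≤ h ≤ 5, h ≡ 1 (mod 2), 7-h ≡ 0 (mod 2):
h=1: C(7,1)·C(1,0)·C(6,2) = 7·1·15 = 105
h=3: C(7,3)·C(3,1)·C(4,1) = 35·3·4 = 420
h=5: C(7,5)·C(5,2)·C(2,0) = 21·10·1 = 210
Total favorable: 735
Total paths: 4^7 = 16384
P = 735/16384 = 735/16384

Answer: 735/16384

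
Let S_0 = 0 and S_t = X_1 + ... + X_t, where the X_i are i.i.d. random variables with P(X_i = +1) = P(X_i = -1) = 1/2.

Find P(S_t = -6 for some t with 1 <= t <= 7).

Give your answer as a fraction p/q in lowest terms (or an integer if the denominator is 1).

Answer: 1/64

Derivation:
Count via complement. Let g(t,s) = #length-t paths at position s with S_1..S_t all ≠ -6.
g(t,s) = g(t-1,s-1) + g(t-1,s+1) for s ≠ -6; g(t,-6) = 0.
t=0: g(0,0)=1
t=1: g(1,-1)=1 g(1,1)=1
t=2: g(2,-2)=1 g(2,0)=2 g(2,2)=1
t=3: g(3,-3)=1 g(3,-1)=3 g(3,1)=3 g(3,3)=1
t=4: g(4,-4)=1 g(4,-2)=4 g(4,0)=6 g(4,2)=4 g(4,4)=1
t=5: g(5,-5)=1 g(5,-3)=5 g(5,-1)=10 g(5,1)=10 g(5,3)=5 g(5,5)=1
t=6: g(6,-4)=6 g(6,-2)=15 g(6,0)=20 g(6,2)=15 g(6,4)=6 g(6,6)=1
t=7: g(7,-5)=6 g(7,-3)=21 g(7,-1)=35 g(7,1)=35 g(7,3)=21 g(7,5)=7 g(7,7)=1
Paths never hitting -6: Σ_s g(7,s) = 126
Paths hitting -6: 2^7 - 126 = 2
P = 2/128 = 1/64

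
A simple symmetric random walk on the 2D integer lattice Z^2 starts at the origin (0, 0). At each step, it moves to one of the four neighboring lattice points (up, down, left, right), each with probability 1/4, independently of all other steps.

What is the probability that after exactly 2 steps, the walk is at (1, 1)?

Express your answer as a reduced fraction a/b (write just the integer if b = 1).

Answer: 1/8

Derivation:
Let h be the number of horizontal steps (so 2-h are vertical). To end at (1,1) need (h+1)/2 right-steps and ((2-h)+1)/2 up-steps.
Sum over h with 1 ≤ h ≤ 1, h ≡ 1 (mod 2), 2-h ≡ 1 (mod 2):
h=1: C(2,1)·C(1,1)·C(1,1) = 2·1·1 = 2
Total favorable: 2
Total paths: 4^2 = 16
P = 2/16 = 1/8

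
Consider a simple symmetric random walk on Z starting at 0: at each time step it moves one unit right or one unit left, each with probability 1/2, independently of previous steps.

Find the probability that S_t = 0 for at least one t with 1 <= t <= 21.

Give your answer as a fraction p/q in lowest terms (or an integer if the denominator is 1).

Count via complement. Let g(t,s) = #length-t paths at position s with S_1..S_t all ≠ 0.
g(t,s) = g(t-1,s-1) + g(t-1,s+1) for s ≠ 0; g(t,0) = 0.
t=0: g(0,0)=1
t=1: g(1,-1)=1 g(1,1)=1
t=2: g(2,-2)=1 g(2,2)=1
t=3: g(3,-3)=1 g(3,-1)=1 g(3,1)=1 g(3,3)=1
t=4: g(4,-4)=1 g(4,-2)=2 g(4,2)=2 g(4,4)=1
t=5: g(5,-5)=1 g(5,-3)=3 g(5,-1)=2 g(5,1)=2 g(5,3)=3 g(5,5)=1
t=6: g(6,-6)=1 g(6,-4)=4 g(6,-2)=5 g(6,2)=5 g(6,4)=4 g(6,6)=1
t=7: g(7,-7)=1 g(7,-5)=5 g(7,-3)=9 g(7,-1)=5 g(7,1)=5 g(7,3)=9 g(7,5)=5 g(7,7)=1
t=8: g(8,-8)=1 g(8,-6)=6 g(8,-4)=14 g(8,-2)=14 g(8,2)=14 g(8,4)=14 g(8,6)=6 g(8,8)=1
t=9: g(9,-9)=1 g(9,-7)=7 g(9,-5)=20 g(9,-3)=28 g(9,-1)=14 g(9,1)=14 g(9,3)=28 g(9,5)=20 g(9,7)=7 g(9,9)=1
t=10: g(10,-10)=1 g(10,-8)=8 g(10,-6)=27 g(10,-4)=48 g(10,-2)=42 g(10,2)=42 g(10,4)=48 g(10,6)=27 g(10,8)=8 g(10,10)=1
t=11: g(11,-11)=1 g(11,-9)=9 g(11,-7)=35 g(11,-5)=75 g(11,-3)=90 g(11,-1)=42 g(11,1)=42 g(11,3)=90 g(11,5)=75 g(11,7)=35 g(11,9)=9 g(11,11)=1
t=12: g(12,-12)=1 g(12,-10)=10 g(12,-8)=44 g(12,-6)=110 g(12,-4)=165 g(12,-2)=132 g(12,2)=132 g(12,4)=165 g(12,6)=110 g(12,8)=44 g(12,10)=10 g(12,12)=1
t=13: g(13,-13)=1 g(13,-11)=11 g(13,-9)=54 g(13,-7)=154 g(13,-5)=275 g(13,-3)=297 g(13,-1)=132 g(13,1)=132 g(13,3)=297 g(13,5)=275 g(13,7)=154 g(13,9)=54 g(13,11)=11 g(13,13)=1
t=14: g(14,-14)=1 g(14,-12)=12 g(14,-10)=65 g(14,-8)=208 g(14,-6)=429 g(14,-4)=572 g(14,-2)=429 g(14,2)=429 g(14,4)=572 g(14,6)=429 g(14,8)=208 g(14,10)=65 g(14,12)=12 g(14,14)=1
t=15: g(15,-15)=1 g(15,-13)=13 g(15,-11)=77 g(15,-9)=273 g(15,-7)=637 g(15,-5)=1001 g(15,-3)=1001 g(15,-1)=429 g(15,1)=429 g(15,3)=1001 g(15,5)=1001 g(15,7)=637 g(15,9)=273 g(15,11)=77 g(15,13)=13 g(15,15)=1
t=16: g(16,-16)=1 g(16,-14)=14 g(16,-12)=90 g(16,-10)=350 g(16,-8)=910 g(16,-6)=1638 g(16,-4)=2002 g(16,-2)=1430 g(16,2)=1430 g(16,4)=2002 g(16,6)=1638 g(16,8)=910 g(16,10)=350 g(16,12)=90 g(16,14)=14 g(16,16)=1
t=17: g(17,-17)=1 g(17,-15)=15 g(17,-13)=104 g(17,-11)=440 g(17,-9)=1260 g(17,-7)=2548 g(17,-5)=3640 g(17,-3)=3432 g(17,-1)=1430 g(17,1)=1430 g(17,3)=3432 g(17,5)=3640 g(17,7)=2548 g(17,9)=1260 g(17,11)=440 g(17,13)=104 g(17,15)=15 g(17,17)=1
t=18: g(18,-18)=1 g(18,-16)=16 g(18,-14)=119 g(18,-12)=544 g(18,-10)=1700 g(18,-8)=3808 g(18,-6)=6188 g(18,-4)=7072 g(18,-2)=4862 g(18,2)=4862 g(18,4)=7072 g(18,6)=6188 g(18,8)=3808 g(18,10)=1700 g(18,12)=544 g(18,14)=119 g(18,16)=16 g(18,18)=1
t=19: g(19,-19)=1 g(19,-17)=17 g(19,-15)=135 g(19,-13)=663 g(19,-11)=2244 g(19,-9)=5508 g(19,-7)=9996 g(19,-5)=13260 g(19,-3)=11934 g(19,-1)=4862 g(19,1)=4862 g(19,3)=11934 g(19,5)=13260 g(19,7)=9996 g(19,9)=5508 g(19,11)=2244 g(19,13)=663 g(19,15)=135 g(19,17)=17 g(19,19)=1
t=20: g(20,-20)=1 g(20,-18)=18 g(20,-16)=152 g(20,-14)=798 g(20,-12)=2907 g(20,-10)=7752 g(20,-8)=15504 g(20,-6)=23256 g(20,-4)=25194 g(20,-2)=16796 g(20,2)=16796 g(20,4)=25194 g(20,6)=23256 g(20,8)=15504 g(20,10)=7752 g(20,12)=2907 g(20,14)=798 g(20,16)=152 g(20,18)=18 g(20,20)=1
t=21: g(21,-21)=1 g(21,-19)=19 g(21,-17)=170 g(21,-15)=950 g(21,-13)=3705 g(21,-11)=10659 g(21,-9)=23256 g(21,-7)=38760 g(21,-5)=48450 g(21,-3)=41990 g(21,-1)=16796 g(21,1)=16796 g(21,3)=41990 g(21,5)=48450 g(21,7)=38760 g(21,9)=23256 g(21,11)=10659 g(21,13)=3705 g(21,15)=950 g(21,17)=170 g(21,19)=19 g(21,21)=1
Paths never hitting 0: Σ_s g(21,s) = 369512
Paths hitting 0: 2^21 - 369512 = 1727640
P = 1727640/2097152 = 215955/262144

Answer: 215955/262144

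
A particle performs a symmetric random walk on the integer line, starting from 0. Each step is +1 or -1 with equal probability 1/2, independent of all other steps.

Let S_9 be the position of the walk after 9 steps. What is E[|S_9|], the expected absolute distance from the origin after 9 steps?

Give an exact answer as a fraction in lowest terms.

S_9 takes values m ≡ 1 (mod 2) with |m| ≤ 9; P(S_9=m) = C(9,(9+m)/2)/2^9.
Total paths: 2^9 = 512
Distribution: P(S=-9)=1/512, P(S=-7)=9/512, P(S=-5)=36/512, P(S=-3)=84/512, P(S=-1)=126/512, P(S=1)=126/512, P(S=3)=84/512, P(S=5)=36/512, P(S=7)=9/512, P(S=9)=1/512
E[|S_9|] = Σ_m |m|·P(S_9=m) = 1260/512 = 315/128

Answer: 315/128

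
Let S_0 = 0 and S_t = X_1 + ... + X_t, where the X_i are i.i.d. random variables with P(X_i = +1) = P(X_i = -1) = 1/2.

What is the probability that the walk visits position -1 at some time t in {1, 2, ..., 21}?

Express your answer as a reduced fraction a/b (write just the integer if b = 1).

Answer: 436109/524288

Derivation:
Count via complement. Let g(t,s) = #length-t paths at position s with S_1..S_t all ≠ -1.
g(t,s) = g(t-1,s-1) + g(t-1,s+1) for s ≠ -1; g(t,-1) = 0.
t=0: g(0,0)=1
t=1: g(1,1)=1
t=2: g(2,0)=1 g(2,2)=1
t=3: g(3,1)=2 g(3,3)=1
t=4: g(4,0)=2 g(4,2)=3 g(4,4)=1
t=5: g(5,1)=5 g(5,3)=4 g(5,5)=1
t=6: g(6,0)=5 g(6,2)=9 g(6,4)=5 g(6,6)=1
t=7: g(7,1)=14 g(7,3)=14 g(7,5)=6 g(7,7)=1
t=8: g(8,0)=14 g(8,2)=28 g(8,4)=20 g(8,6)=7 g(8,8)=1
t=9: g(9,1)=42 g(9,3)=48 g(9,5)=27 g(9,7)=8 g(9,9)=1
t=10: g(10,0)=42 g(10,2)=90 g(10,4)=75 g(10,6)=35 g(10,8)=9 g(10,10)=1
t=11: g(11,1)=132 g(11,3)=165 g(11,5)=110 g(11,7)=44 g(11,9)=10 g(11,11)=1
t=12: g(12,0)=132 g(12,2)=297 g(12,4)=275 g(12,6)=154 g(12,8)=54 g(12,10)=11 g(12,12)=1
t=13: g(13,1)=429 g(13,3)=572 g(13,5)=429 g(13,7)=208 g(13,9)=65 g(13,11)=12 g(13,13)=1
t=14: g(14,0)=429 g(14,2)=1001 g(14,4)=1001 g(14,6)=637 g(14,8)=273 g(14,10)=77 g(14,12)=13 g(14,14)=1
t=15: g(15,1)=1430 g(15,3)=2002 g(15,5)=1638 g(15,7)=910 g(15,9)=350 g(15,11)=90 g(15,13)=14 g(15,15)=1
t=16: g(16,0)=1430 g(16,2)=3432 g(16,4)=3640 g(16,6)=2548 g(16,8)=1260 g(16,10)=440 g(16,12)=104 g(16,14)=15 g(16,16)=1
t=17: g(17,1)=4862 g(17,3)=7072 g(17,5)=6188 g(17,7)=3808 g(17,9)=1700 g(17,11)=544 g(17,13)=119 g(17,15)=16 g(17,17)=1
t=18: g(18,0)=4862 g(18,2)=11934 g(18,4)=13260 g(18,6)=9996 g(18,8)=5508 g(18,10)=2244 g(18,12)=663 g(18,14)=135 g(18,16)=17 g(18,18)=1
t=19: g(19,1)=16796 g(19,3)=25194 g(19,5)=23256 g(19,7)=15504 g(19,9)=7752 g(19,11)=2907 g(19,13)=798 g(19,15)=152 g(19,17)=18 g(19,19)=1
t=20: g(20,0)=16796 g(20,2)=41990 g(20,4)=48450 g(20,6)=38760 g(20,8)=23256 g(20,10)=10659 g(20,12)=3705 g(20,14)=950 g(20,16)=170 g(20,18)=19 g(20,20)=1
t=21: g(21,1)=58786 g(21,3)=90440 g(21,5)=87210 g(21,7)=62016 g(21,9)=33915 g(21,11)=14364 g(21,13)=4655 g(21,15)=1120 g(21,17)=189 g(21,19)=20 g(21,21)=1
Paths never hitting -1: Σ_s g(21,s) = 352716
Paths hitting -1: 2^21 - 352716 = 1744436
P = 1744436/2097152 = 436109/524288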